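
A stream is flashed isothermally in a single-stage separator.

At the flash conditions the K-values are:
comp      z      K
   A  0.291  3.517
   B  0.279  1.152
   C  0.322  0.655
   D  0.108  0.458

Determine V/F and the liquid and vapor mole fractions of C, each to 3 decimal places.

Newton iteration, V/F⁰ = 0.32:
  V/F = 0.320: g = 0.2504, g' = -0.666 → V/F = 0.696
  V/F = 0.696: g = 0.0644, g' = -0.397 → V/F = 0.858
  V/F = 0.858: g = 0.0021, g' = -0.378 → V/F = 0.864
Converged at V/F = 0.864.
Compositions from xᵢ = zᵢ/(1+V/F(Kᵢ−1)), yᵢ = Kᵢxᵢ:
  A: x = 0.092, y = 0.322
  B: x = 0.247, y = 0.284
  C: x = 0.459, y = 0.300
  D: x = 0.203, y = 0.093

V/F = 0.864, x_C = 0.459, y_C = 0.300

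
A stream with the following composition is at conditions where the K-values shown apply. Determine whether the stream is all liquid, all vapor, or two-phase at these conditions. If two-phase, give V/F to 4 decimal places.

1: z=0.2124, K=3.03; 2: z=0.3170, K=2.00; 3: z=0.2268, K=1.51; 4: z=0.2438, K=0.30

two-phase, V/F = 0.8383

ΣzᵢKᵢ = 1.6932; Σzᵢ/Kᵢ = 1.1915.
Both exceed 1, so a two-phase solution exists.
Material balance + equilibrium reduce to Σ zᵢ(Kᵢ−1)/(1+ψ(Kᵢ−1)) = 0.
Iterate (Newton) starting at ψ = 0.5:
  ψ = 0.5000: g = 0.25493, g' = -0.6767 → ψ = 0.8767
  ψ = 0.8767: g = -0.03785, g' = -1.0320 → ψ = 0.8401
  ψ = 0.8401: g = -0.00164, g' = -0.9461 → ψ = 0.8383
Converged at ψ = 0.8383.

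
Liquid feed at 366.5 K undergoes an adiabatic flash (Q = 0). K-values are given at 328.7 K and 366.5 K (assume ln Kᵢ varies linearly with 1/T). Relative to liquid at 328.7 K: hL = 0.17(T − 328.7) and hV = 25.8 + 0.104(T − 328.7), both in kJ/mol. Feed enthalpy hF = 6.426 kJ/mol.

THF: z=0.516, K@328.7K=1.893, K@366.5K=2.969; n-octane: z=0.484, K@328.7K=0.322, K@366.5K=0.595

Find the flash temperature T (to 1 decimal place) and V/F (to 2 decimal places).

T = 329.8 K, V/F = 0.24

Adiabatic flash: solve Rachford–Rice at each trial T, then check hF = ψ·hV(T) + (1−ψ)·hL(T).
  T = 328.7 K: K = (1.893, 0.322), RR gives ψ = 0.219, H_out = 5.652 kJ/mol
  T = 366.5 K: K = (2.969, 0.595), RR gives ψ = 1.000, H_out = 29.731 kJ/mol
  T = 347.6 K: K = (2.400, 0.445), RR gives ψ = 0.584, H_out = 17.555 kJ/mol
  T = 338.1 K: K = (2.137, 0.380), RR gives ψ = 0.407, H_out = 11.836 kJ/mol
  T = 333.4 K: K = (2.013, 0.350), RR gives ψ = 0.316, H_out = 8.862 kJ/mol
  T = 331.0 K: K = (1.951, 0.336), RR gives ψ = 0.268, H_out = 7.261 kJ/mol
Linear interpolation between T = 328.7 (H_out = 5.652) and T = 331.0 (H_out = 7.261) on hF = 6.426 gives T ≈ 329.8 K, at which ψ = 0.24.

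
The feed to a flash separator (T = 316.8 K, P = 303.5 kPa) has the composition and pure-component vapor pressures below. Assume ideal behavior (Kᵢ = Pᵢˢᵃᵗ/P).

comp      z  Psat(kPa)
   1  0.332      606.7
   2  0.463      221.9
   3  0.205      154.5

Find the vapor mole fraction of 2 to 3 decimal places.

Raoult's law: Kᵢ = Pᵢˢᵃᵗ/P = Pᵢˢᵃᵗ/303.5.
  K_1 = 606.7/303.5 = 1.99901, K_2 = 221.9/303.5 = 0.73114, K_3 = 154.5/303.5 = 0.50906
Rachford–Rice: g(ψ) = Σ zᵢ(Kᵢ−1)/(1+ψ(Kᵢ−1)) = 0.
Check two-phase: ΣzᵢKᵢ = 1.107 > 1 and Σzᵢ/Kᵢ = 1.202 > 1, so g(0) = 0.107 > 0 and g(1) = -0.202 < 0.
Iterate (Newton) starting at ψ = 0.5:
  ψ = 0.500: g = -0.0560, g' = -0.279 → ψ = 0.299
  ψ = 0.299: g = 0.0020, g' = -0.304 → ψ = 0.306
Converged at ψ = 0.306.
Compositions from xᵢ = zᵢ/(1+ψ(Kᵢ−1)), yᵢ = Kᵢxᵢ:
  1: x = 0.254, y = 0.508
  2: x = 0.504, y = 0.369
  3: x = 0.241, y = 0.123

y_2 = 0.369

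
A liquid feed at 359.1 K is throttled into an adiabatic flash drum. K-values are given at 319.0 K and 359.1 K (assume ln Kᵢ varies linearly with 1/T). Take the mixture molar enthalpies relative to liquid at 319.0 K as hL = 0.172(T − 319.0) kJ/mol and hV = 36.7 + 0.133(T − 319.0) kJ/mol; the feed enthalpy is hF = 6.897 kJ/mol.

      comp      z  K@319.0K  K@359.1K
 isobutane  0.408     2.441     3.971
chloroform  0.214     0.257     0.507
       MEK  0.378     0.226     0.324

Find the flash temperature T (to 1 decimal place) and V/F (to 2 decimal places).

Adiabatic flash: solve Rachford–Rice at each trial T, then check hF = ψ·hV(T) + (1−ψ)·hL(T).
  T = 319.0 K: K = (2.441, 0.257, 0.226), RR gives ψ = 0.124, H_out = 4.552 kJ/mol
  T = 359.1 K: K = (3.971, 0.507, 0.324), RR gives ψ = 0.464, H_out = 23.217 kJ/mol
  T = 339.1 K: K = (3.160, 0.369, 0.274), RR gives ψ = 0.315, H_out = 14.765 kJ/mol
  T = 329.1 K: K = (2.790, 0.310, 0.250), RR gives ψ = 0.229, H_out = 10.053 kJ/mol
  T = 324.1 K: K = (2.614, 0.283, 0.238), RR gives ψ = 0.180, H_out = 7.453 kJ/mol
  T = 321.6 K: K = (2.529, 0.270, 0.232), RR gives ψ = 0.154, H_out = 6.067 kJ/mol
  T = 322.9 K: K = (2.573, 0.277, 0.235), RR gives ψ = 0.168, H_out = 6.796 kJ/mol
Linear interpolation between T = 322.9 (H_out = 6.796) and T = 324.1 (H_out = 7.453) on hF = 6.897 gives T ≈ 323.1 K, at which ψ = 0.17.

T = 323.1 K, V/F = 0.17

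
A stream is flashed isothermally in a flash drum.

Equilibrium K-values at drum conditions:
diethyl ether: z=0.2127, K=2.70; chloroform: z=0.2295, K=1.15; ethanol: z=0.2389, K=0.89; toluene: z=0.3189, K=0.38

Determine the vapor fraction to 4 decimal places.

ψ = 0.3051

Let ψ = V/F and solve Σ zᵢ(Kᵢ−1)/(1+ψ(Kᵢ−1)) = 0.
Check two-phase: ΣzᵢKᵢ = 1.1720 > 1 and Σzᵢ/Kᵢ = 1.3860 > 1, so g(0) = 0.1720 > 0 and g(1) = -0.3860 < 0.
Newton iteration, ψ⁰ = 0.57:
  ψ = 0.5700: g = -0.11846, g' = -0.4594 → ψ = 0.3122
  ψ = 0.3122: g = -0.00326, g' = -0.4587 → ψ = 0.3050
  ψ = 0.3050: g = 0.00001, g' = -0.4608 → ψ = 0.3051
Converged at ψ = 0.3051.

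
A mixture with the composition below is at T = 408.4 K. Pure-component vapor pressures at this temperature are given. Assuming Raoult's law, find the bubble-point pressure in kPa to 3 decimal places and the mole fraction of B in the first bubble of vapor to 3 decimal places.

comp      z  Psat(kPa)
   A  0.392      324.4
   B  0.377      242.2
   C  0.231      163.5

Pbub = 256.243 kPa, y_B = 0.356

At the bubble point ψ → 0, so ΣzᵢKᵢ = 1 with Kᵢ = Pᵢˢᵃᵗ/P ⇒ P = ΣzᵢPᵢˢᵃᵗ.
P = 0.392·324.4 + 0.377·242.2 + 0.231·163.5 = 256.243 kPa
yᵢ = zᵢPᵢˢᵃᵗ/P ⇒ y_B = 0.377·242.2/256.243 = 0.356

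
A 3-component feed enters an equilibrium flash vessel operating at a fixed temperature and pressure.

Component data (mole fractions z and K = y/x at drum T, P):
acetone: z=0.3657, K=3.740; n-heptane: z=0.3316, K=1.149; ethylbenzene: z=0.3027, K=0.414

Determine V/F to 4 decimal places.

V/F = 0.8371

Material balance + equilibrium reduce to Σ zᵢ(Kᵢ−1)/(1+V/F(Kᵢ−1)) = 0.
Check two-phase: ΣzᵢKᵢ = 1.8740 > 1 and Σzᵢ/Kᵢ = 1.1175 > 1, so g(0) = 0.8740 > 0 and g(1) = -0.1175 < 0.
Iterate (Newton) starting at V/F = 0.69:
  V/F = 0.6900: g = 0.09366, g' = -0.6276 → V/F = 0.8392
  V/F = 0.8392: g = -0.00143, g' = -0.6605 → V/F = 0.8371
Converged at V/F = 0.8371.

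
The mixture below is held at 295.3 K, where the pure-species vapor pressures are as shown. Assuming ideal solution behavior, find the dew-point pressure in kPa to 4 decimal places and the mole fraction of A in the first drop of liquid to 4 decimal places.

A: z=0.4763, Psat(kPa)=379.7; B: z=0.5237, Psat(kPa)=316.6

At the dew point ψ → 1, so Σzᵢ/Kᵢ = 1 with Kᵢ = Pᵢˢᵃᵗ/P ⇒ 1/P = Σzᵢ/Pᵢˢᵃᵗ.
1/P = 0.4763/379.7 + 0.5237/316.6 = 0.0029085 ⇒ P = 343.8140 kPa
xᵢ = zᵢP/Pᵢˢᵃᵗ ⇒ x_A = 0.4763·343.8140/379.7 = 0.4313

Pdew = 343.8140 kPa, x_A = 0.4313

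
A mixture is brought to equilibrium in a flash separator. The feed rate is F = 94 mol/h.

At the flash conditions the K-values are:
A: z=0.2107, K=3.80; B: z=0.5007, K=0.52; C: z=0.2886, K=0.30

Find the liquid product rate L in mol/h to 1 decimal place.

L = 85.2 mol/h

Iterate (Newton) starting at V/F = 0.58:
  V/F = 0.5800: g = -0.44833, g' = -0.8623 → V/F = 0.0600
  V/F = 0.0600: g = 0.04669, g' = -1.4870 → V/F = 0.0914
  V/F = 0.0914: g = 0.00249, g' = -1.3347 → V/F = 0.0933
Converged at V/F = 0.0933.
Then V = V/F·F = 0.0933·94 = 8.8 mol/h and L = F − V = 85.2 mol/h.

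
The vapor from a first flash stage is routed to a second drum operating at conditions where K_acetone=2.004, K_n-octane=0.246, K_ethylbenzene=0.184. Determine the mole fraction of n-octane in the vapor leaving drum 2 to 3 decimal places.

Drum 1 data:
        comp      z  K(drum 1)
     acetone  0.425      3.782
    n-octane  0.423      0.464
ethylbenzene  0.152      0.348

Drum 1:
Let ψ₁ = V/F and solve Σ zᵢ(Kᵢ−1)/(1+ψ₁(Kᵢ−1)) = 0.
g(0) = ΣzᵢKᵢ − 1 = 0.857 and g(1) = 1 − Σzᵢ/Kᵢ = -0.461, so a root lies in (0, 1).
Newton–Raphson from ψ₁ = 0.53:
  ψ₁ = 0.530: g = 0.0097, g' = -0.925 → ψ₁ = 0.540
  ψ₁ = 0.540: g = 0.0000, g' = -0.920 → ψ₁ = 0.541
Converged at ψ₁ = 0.541.
Drum-1 compositions:
  acetone: x = 0.170, y = 0.642
  n-octane: x = 0.596, y = 0.276
  ethylbenzene: x = 0.235, y = 0.082
Drum-2 feed = drum-1 vapor: z₂ = (0.6420, 0.2763, 0.0817).
Drum 2:
Material balance + equilibrium reduce to Σ zᵢ(Kᵢ−1)/(1+ψ₂(Kᵢ−1)) = 0.
Feasibility: ΣzᵢKᵢ = 1.370, Σzᵢ/Kᵢ = 1.888 — both > 1, two phases present.
Iterate (Newton) starting at ψ₂ = 0.38:
  ψ₂ = 0.380: g = 0.0779, g' = -0.762 → ψ₂ = 0.482
  ψ₂ = 0.482: g = -0.0030, g' = -0.830 → ψ₂ = 0.479
Converged at ψ₂ = 0.479.
  acetone: x = 0.434, y = 0.869
  n-octane: x = 0.432, y = 0.106
  ethylbenzene: x = 0.134, y = 0.025

y_n-octane (drum 2) = 0.106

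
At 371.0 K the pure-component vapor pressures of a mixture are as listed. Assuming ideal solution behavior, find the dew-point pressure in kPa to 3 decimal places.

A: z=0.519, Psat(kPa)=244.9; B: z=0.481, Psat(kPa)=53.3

At the dew point ψ → 1, so Σzᵢ/Kᵢ = 1 with Kᵢ = Pᵢˢᵃᵗ/P ⇒ 1/P = Σzᵢ/Pᵢˢᵃᵗ.
1/P = 0.519/244.9 + 0.481/53.3 = 0.011144 ⇒ P = 89.737 kPa

Pdew = 89.737 kPa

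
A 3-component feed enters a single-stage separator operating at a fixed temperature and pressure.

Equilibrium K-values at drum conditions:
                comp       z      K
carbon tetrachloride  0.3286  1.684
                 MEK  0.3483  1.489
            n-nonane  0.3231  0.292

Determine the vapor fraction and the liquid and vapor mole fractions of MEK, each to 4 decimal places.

Rachford–Rice: g(ψ) = Σ zᵢ(Kᵢ−1)/(1+ψ(Kᵢ−1)) = 0.
g(0) = ΣzᵢKᵢ − 1 = 0.1663 and g(1) = 1 − Σzᵢ/Kᵢ = -0.5356, so a root lies in (0, 1).
Iterate (Newton) starting at ψ = 0.5:
  ψ = 0.5000: g = -0.04977, g' = -0.5272 → ψ = 0.4056
  ψ = 0.4056: g = -0.00283, g' = -0.4709 → ψ = 0.3996
Converged at ψ = 0.3996.
Compositions from xᵢ = zᵢ/(1+ψ(Kᵢ−1)), yᵢ = Kᵢxᵢ:
  carbon tetrachloride: x = 0.2581, y = 0.4346
  MEK: x = 0.2914, y = 0.4338
  n-nonane: x = 0.4506, y = 0.1316

ψ = 0.3996, x_MEK = 0.2914, y_MEK = 0.4338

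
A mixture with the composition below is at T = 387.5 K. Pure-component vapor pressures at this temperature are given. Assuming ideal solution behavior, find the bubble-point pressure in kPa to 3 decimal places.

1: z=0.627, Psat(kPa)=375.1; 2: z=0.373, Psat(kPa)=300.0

At the bubble point ψ → 0, so ΣzᵢKᵢ = 1 with Kᵢ = Pᵢˢᵃᵗ/P ⇒ P = ΣzᵢPᵢˢᵃᵗ.
P = 0.627·375.1 + 0.373·300.0 = 347.088 kPa

Pbub = 347.088 kPa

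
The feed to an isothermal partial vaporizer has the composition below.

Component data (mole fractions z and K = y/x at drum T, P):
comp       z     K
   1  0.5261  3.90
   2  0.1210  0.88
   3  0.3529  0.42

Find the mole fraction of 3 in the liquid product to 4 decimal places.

Material balance + equilibrium reduce to Σ zᵢ(Kᵢ−1)/(1+ψ(Kᵢ−1)) = 0.
Feasibility: ΣzᵢKᵢ = 2.3065, Σzᵢ/Kᵢ = 1.1126 — both > 1, two phases present.
Newton–Raphson from ψ = 0.57:
  ψ = 0.5700: g = 0.25373, g' = -0.8956 → ψ = 0.8533
  ψ = 0.8533: g = 0.01767, g' = -0.8340 → ψ = 0.8745
  ψ = 0.8745: g = -0.00011, g' = -0.8449 → ψ = 0.8744
Converged at ψ = 0.8744.
Compositions from xᵢ = zᵢ/(1+ψ(Kᵢ−1)), yᵢ = Kᵢxᵢ:
  1: x = 0.1488, y = 0.5803
  2: x = 0.1352, y = 0.1190
  3: x = 0.7160, y = 0.3007

x_3 = 0.7160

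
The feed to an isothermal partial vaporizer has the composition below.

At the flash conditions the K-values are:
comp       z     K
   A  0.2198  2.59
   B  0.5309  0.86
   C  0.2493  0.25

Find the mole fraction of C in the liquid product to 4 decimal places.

Let ψ = V/F and solve Σ zᵢ(Kᵢ−1)/(1+ψ(Kᵢ−1)) = 0.
Feasibility: ΣzᵢKᵢ = 1.0882, Σzᵢ/Kᵢ = 1.6994 — both > 1, two phases present.
Newton iteration, ψ⁰ = 0.5:
  ψ = 0.5000: g = -0.18438, g' = -0.5435 → ψ = 0.1607
  ψ = 0.1607: g = -0.01030, g' = -0.5447 → ψ = 0.1418
  ψ = 0.1418: g = 0.00011, g' = -0.5564 → ψ = 0.1420
Converged at ψ = 0.1420.
Compositions from xᵢ = zᵢ/(1+ψ(Kᵢ−1)), yᵢ = Kᵢxᵢ:
  A: x = 0.1793, y = 0.4644
  B: x = 0.5417, y = 0.4658
  C: x = 0.2790, y = 0.0698

x_C = 0.2790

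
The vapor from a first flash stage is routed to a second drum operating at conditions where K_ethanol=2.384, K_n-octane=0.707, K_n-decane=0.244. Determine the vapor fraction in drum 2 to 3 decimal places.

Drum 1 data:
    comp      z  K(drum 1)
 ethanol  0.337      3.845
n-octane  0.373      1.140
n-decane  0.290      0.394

Drum 1:
Material balance + equilibrium reduce to Σ zᵢ(Kᵢ−1)/(1+ψ₁(Kᵢ−1)) = 0.
Check two-phase: ΣzᵢKᵢ = 1.835 > 1 and Σzᵢ/Kᵢ = 1.151 > 1, so g(0) = 0.835 > 0 and g(1) = -0.151 < 0.
Newton iteration, ψ₁⁰ = 0.5:
  ψ₁ = 0.500: g = 0.1924, g' = -0.690 → ψ₁ = 0.779
  ψ₁ = 0.779: g = 0.0125, g' = -0.652 → ψ₁ = 0.798
Converged at ψ₁ = 0.798.
Drum-1 compositions:
  ethanol: x = 0.103, y = 0.396
  n-octane: x = 0.336, y = 0.383
  n-decane: x = 0.561, y = 0.221
Drum-2 feed = drum-1 vapor: z₂ = (0.3963, 0.3825, 0.2212).
Drum 2:
Newton–Raphson from ψ₂ = 0.5:
  ψ₂ = 0.500: g = -0.0760, g' = -0.637 → ψ₂ = 0.381
  ψ₂ = 0.381: g = -0.0017, g' = -0.616 → ψ₂ = 0.378
Converged at ψ₂ = 0.378.
  ethanol: x = 0.260, y = 0.620
  n-octane: x = 0.430, y = 0.304
  n-decane: x = 0.310, y = 0.076

V/F (drum 2) = 0.378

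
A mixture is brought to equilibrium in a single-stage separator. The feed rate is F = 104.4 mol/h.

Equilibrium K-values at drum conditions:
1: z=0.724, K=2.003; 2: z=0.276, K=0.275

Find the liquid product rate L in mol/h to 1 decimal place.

L = 28.9 mol/h

Material balance + equilibrium reduce to Σ zᵢ(Kᵢ−1)/(1+ψ(Kᵢ−1)) = 0.
g(0) = ΣzᵢKᵢ − 1 = 0.526 and g(1) = 1 − Σzᵢ/Kᵢ = -0.365, so a root lies in (0, 1).
Binary case is linear: z₁(K₁−1)(1+ψ(K₂−1)) + z₂(K₂−1)(1+ψ(K₁−1)) = 0
⇒ ψ = [z₁(K₁−1)+z₂(K₂−1)] / [−(K₁−1)(K₂−1)] = 0.5261/0.7272 = 0.723
Then V = ψ·F = 0.7234·104.4 = 75.5 mol/h and L = F − V = 28.9 mol/h.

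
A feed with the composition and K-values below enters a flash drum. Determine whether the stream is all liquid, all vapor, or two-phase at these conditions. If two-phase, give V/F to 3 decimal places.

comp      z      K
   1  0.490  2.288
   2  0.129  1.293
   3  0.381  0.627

all vapor

ΣzᵢKᵢ = 1.527; Σzᵢ/Kᵢ = 0.922.
Since Σzᵢ/Kᵢ < 1 the mixture is above its dew point — single vapor phase.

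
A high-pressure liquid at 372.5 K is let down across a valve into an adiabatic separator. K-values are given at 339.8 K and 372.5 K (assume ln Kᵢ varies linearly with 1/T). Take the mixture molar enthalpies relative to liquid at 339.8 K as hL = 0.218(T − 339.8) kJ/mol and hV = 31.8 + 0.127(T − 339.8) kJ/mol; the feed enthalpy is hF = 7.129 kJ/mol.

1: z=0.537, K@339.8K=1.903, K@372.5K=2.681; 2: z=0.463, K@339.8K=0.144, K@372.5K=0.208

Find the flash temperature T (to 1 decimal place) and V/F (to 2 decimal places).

T = 345.7 K, V/F = 0.19

Adiabatic flash: solve Rachford–Rice at each trial T, then check hF = ψ·hV(T) + (1−ψ)·hL(T).
  T = 339.8 K: K = (1.903, 0.144), RR gives ψ = 0.115, H_out = 3.644 kJ/mol
  T = 372.5 K: K = (2.681, 0.208), RR gives ψ = 0.403, H_out = 18.733 kJ/mol
  T = 356.1 K: K = (2.275, 0.174), RR gives ψ = 0.287, H_out = 12.268 kJ/mol
  T = 348.0 K: K = (2.086, 0.159), RR gives ψ = 0.212, H_out = 8.380 kJ/mol
  T = 343.9 K: K = (1.994, 0.151), RR gives ψ = 0.167, H_out = 6.137 kJ/mol
  T = 345.9 K: K = (2.039, 0.155), RR gives ψ = 0.190, H_out = 7.259 kJ/mol
Linear interpolation between T = 343.9 (H_out = 6.137) and T = 345.9 (H_out = 7.259) on hF = 7.129 gives T ≈ 345.7 K, at which ψ = 0.19.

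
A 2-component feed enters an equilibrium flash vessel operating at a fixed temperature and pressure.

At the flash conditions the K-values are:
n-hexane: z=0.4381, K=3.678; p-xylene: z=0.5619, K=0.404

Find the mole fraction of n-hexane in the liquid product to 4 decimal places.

x_n-hexane = 0.1820

Rachford–Rice: g(V/F) = Σ zᵢ(Kᵢ−1)/(1+V/F(Kᵢ−1)) = 0.
Feasibility: ΣzᵢKᵢ = 1.8383, Σzᵢ/Kᵢ = 1.5100 — both > 1, two phases present.
Iterate (Newton) starting at V/F = 0.5:
  V/F = 0.5000: g = 0.02454, g' = -0.9793 → V/F = 0.5251
  V/F = 0.5251: g = 0.00018, g' = -0.9655 → V/F = 0.5252
Converged at V/F = 0.5252.
Compositions from xᵢ = zᵢ/(1+V/F(Kᵢ−1)), yᵢ = Kᵢxᵢ:
  n-hexane: x = 0.1820, y = 0.6695
  p-xylene: x = 0.8180, y = 0.3305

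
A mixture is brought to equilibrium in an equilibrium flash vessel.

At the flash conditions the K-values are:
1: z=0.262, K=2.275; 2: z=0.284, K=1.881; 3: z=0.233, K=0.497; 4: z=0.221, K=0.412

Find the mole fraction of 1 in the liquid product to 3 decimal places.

Material balance + equilibrium reduce to Σ zᵢ(Kᵢ−1)/(1+ψ(Kᵢ−1)) = 0.
Feasibility: ΣzᵢKᵢ = 1.337, Σzᵢ/Kᵢ = 1.271 — both > 1, two phases present.
Iterate (Newton) starting at ψ = 0.5:
  ψ = 0.500: g = 0.0371, g' = -0.524 → ψ = 0.571
  ψ = 0.571: g = -0.0002, g' = -0.529 → ψ = 0.570
Converged at ψ = 0.570.
Compositions from xᵢ = zᵢ/(1+ψ(Kᵢ−1)), yᵢ = Kᵢxᵢ:
  1: x = 0.152, y = 0.345
  2: x = 0.189, y = 0.356
  3: x = 0.327, y = 0.162
  4: x = 0.333, y = 0.137

x_1 = 0.152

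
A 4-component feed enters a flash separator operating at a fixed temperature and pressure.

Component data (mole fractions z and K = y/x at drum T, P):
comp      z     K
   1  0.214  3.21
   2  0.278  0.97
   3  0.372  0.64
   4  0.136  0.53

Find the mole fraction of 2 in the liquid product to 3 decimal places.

x_2 = 0.282

Material balance + equilibrium reduce to Σ zᵢ(Kᵢ−1)/(1+ψ(Kᵢ−1)) = 0.
Check two-phase: ΣzᵢKᵢ = 1.267 > 1 and Σzᵢ/Kᵢ = 1.191 > 1, so g(0) = 0.267 > 0 and g(1) = -0.191 < 0.
Newton–Raphson from ψ = 0.5:
  ψ = 0.500: g = -0.0307, g' = -0.359 → ψ = 0.415
  ψ = 0.415: g = 0.0015, g' = -0.398 → ψ = 0.419
Converged at ψ = 0.419.
Compositions from xᵢ = zᵢ/(1+ψ(Kᵢ−1)), yᵢ = Kᵢxᵢ:
  1: x = 0.111, y = 0.357
  2: x = 0.282, y = 0.273
  3: x = 0.438, y = 0.280
  4: x = 0.169, y = 0.090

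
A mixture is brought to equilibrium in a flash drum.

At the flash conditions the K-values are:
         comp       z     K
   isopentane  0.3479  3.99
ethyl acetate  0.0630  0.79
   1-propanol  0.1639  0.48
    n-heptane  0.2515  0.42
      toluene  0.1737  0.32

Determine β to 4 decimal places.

Iterate (Newton) starting at β = 0.3:
  β = 0.3000: g = 0.10826, g' = -1.1804 → β = 0.3917
  β = 0.3917: g = 0.00789, g' = -1.0238 → β = 0.3994
  β = 0.3994: g = 0.00004, g' = -1.0146 → β = 0.3995
Converged at β = 0.3995.

β = 0.3995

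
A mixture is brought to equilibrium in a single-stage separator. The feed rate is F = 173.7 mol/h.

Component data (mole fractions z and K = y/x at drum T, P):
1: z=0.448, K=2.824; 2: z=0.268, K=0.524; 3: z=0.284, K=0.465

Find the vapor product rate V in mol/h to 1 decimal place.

Iterate (Newton) starting at β = 0.5:
  β = 0.500: g = 0.0525, g' = -0.664 → β = 0.579
  β = 0.579: g = 0.0011, g' = -0.639 → β = 0.581
Converged at β = 0.581.
Then V = β·F = 0.5809·173.7 = 100.9 mol/h and L = F − V = 72.8 mol/h.

V = 100.9 mol/h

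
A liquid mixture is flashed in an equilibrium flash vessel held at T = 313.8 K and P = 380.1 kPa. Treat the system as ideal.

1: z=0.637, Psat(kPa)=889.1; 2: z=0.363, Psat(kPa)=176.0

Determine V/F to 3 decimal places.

Raoult's law: Kᵢ = Pᵢˢᵃᵗ/P = Pᵢˢᵃᵗ/380.1.
  K_1 = 889.1/380.1 = 2.33912, K_2 = 176.0/380.1 = 0.46304
Rachford–Rice: g(V/F) = Σ zᵢ(Kᵢ−1)/(1+V/F(Kᵢ−1)) = 0.
Check two-phase: ΣzᵢKᵢ = 1.658 > 1 and Σzᵢ/Kᵢ = 1.056 > 1, so g(0) = 0.658 > 0 and g(1) = -0.056 < 0.
Binary case is linear: z₁(K₁−1)(1+V/F(K₂−1)) + z₂(K₂−1)(1+V/F(K₁−1)) = 0
⇒ V/F = [z₁(K₁−1)+z₂(K₂−1)] / [−(K₁−1)(K₂−1)] = 0.6581/0.7191 = 0.915

V/F = 0.915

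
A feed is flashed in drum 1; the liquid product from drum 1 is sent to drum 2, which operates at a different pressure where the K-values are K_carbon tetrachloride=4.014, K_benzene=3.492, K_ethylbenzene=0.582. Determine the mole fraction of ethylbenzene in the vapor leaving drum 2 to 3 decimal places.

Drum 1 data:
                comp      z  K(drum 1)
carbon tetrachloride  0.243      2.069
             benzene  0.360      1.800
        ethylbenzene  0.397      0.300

Drum 1:
Newton iteration, ψ₁⁰ = 0.69:
  ψ₁ = 0.690: g = -0.2025, g' = -0.915 → ψ₁ = 0.469
  ψ₁ = 0.469: g = -0.0312, g' = -0.676 → ψ₁ = 0.423
  ψ₁ = 0.423: g = -0.0006, g' = -0.653 → ψ₁ = 0.422
Converged at ψ₁ = 0.422.
Drum-1 compositions:
  carbon tetrachloride: x = 0.167, y = 0.347
  benzene: x = 0.269, y = 0.484
  ethylbenzene: x = 0.563, y = 0.169
Drum-2 feed = drum-1 liquid: z₂ = (0.1675, 0.2692, 0.5634).
Drum 2:
Rachford–Rice: g(ψ₂) = Σ zᵢ(Kᵢ−1)/(1+ψ₂(Kᵢ−1)) = 0.
g(0) = ΣzᵢKᵢ − 1 = 0.940 and g(1) = 1 − Σzᵢ/Kᵢ = -0.087, so a root lies in (0, 1).
Newton–Raphson from ψ₂ = 0.69:
  ψ₂ = 0.690: g = 0.0796, g' = -0.581 → ψ₂ = 0.827
  ψ₂ = 0.827: g = 0.0037, g' = -0.533 → ψ₂ = 0.834
Converged at ψ₂ = 0.834.
  carbon tetrachloride: x = 0.048, y = 0.191
  benzene: x = 0.087, y = 0.305
  ethylbenzene: x = 0.865, y = 0.503

y_ethylbenzene (drum 2) = 0.503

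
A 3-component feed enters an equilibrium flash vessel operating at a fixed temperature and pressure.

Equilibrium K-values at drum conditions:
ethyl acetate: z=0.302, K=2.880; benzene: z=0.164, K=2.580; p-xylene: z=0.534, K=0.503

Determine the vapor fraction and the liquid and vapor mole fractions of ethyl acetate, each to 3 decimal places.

Let ψ = V/F and solve Σ zᵢ(Kᵢ−1)/(1+ψ(Kᵢ−1)) = 0.
g(0) = ΣzᵢKᵢ − 1 = 0.561 and g(1) = 1 − Σzᵢ/Kᵢ = -0.230, so a root lies in (0, 1).
Newton–Raphson from ψ = 0.5:
  ψ = 0.500: g = 0.0843, g' = -0.645 → ψ = 0.631
  ψ = 0.631: g = 0.0030, g' = -0.606 → ψ = 0.636
Converged at ψ = 0.636.
Compositions from xᵢ = zᵢ/(1+ψ(Kᵢ−1)), yᵢ = Kᵢxᵢ:
  ethyl acetate: x = 0.138, y = 0.396
  benzene: x = 0.082, y = 0.211
  p-xylene: x = 0.781, y = 0.393

ψ = 0.636, x_ethyl acetate = 0.138, y_ethyl acetate = 0.396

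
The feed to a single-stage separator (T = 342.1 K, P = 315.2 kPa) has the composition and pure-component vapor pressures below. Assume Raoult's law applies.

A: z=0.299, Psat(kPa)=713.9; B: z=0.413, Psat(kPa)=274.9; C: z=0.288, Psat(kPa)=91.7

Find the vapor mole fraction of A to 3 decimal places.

Raoult's law: Kᵢ = Pᵢˢᵃᵗ/P = Pᵢˢᵃᵗ/315.2.
  K_A = 713.9/315.2 = 2.26491, K_B = 274.9/315.2 = 0.87214, K_C = 91.7/315.2 = 0.29093
Material balance + equilibrium reduce to Σ zᵢ(Kᵢ−1)/(1+ψ(Kᵢ−1)) = 0.
Feasibility: ΣzᵢKᵢ = 1.121, Σzᵢ/Kᵢ = 1.596 — both > 1, two phases present.
Iterate (Newton) starting at ψ = 0.63:
  ψ = 0.630: g = -0.2160, g' = -0.629 → ψ = 0.287
  ψ = 0.287: g = -0.0335, g' = -0.493 → ψ = 0.219
Converged at ψ = 0.219.
Compositions from xᵢ = zᵢ/(1+ψ(Kᵢ−1)), yᵢ = Kᵢxᵢ:
  A: x = 0.234, y = 0.530
  B: x = 0.425, y = 0.371
  C: x = 0.341, y = 0.099

y_A = 0.530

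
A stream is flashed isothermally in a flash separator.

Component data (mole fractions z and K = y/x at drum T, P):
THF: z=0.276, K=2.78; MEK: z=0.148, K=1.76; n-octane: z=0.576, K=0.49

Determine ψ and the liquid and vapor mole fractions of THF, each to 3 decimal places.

ψ = 0.407, x_THF = 0.160, y_THF = 0.445

Rachford–Rice: g(ψ) = Σ zᵢ(Kᵢ−1)/(1+ψ(Kᵢ−1)) = 0.
Check two-phase: ΣzᵢKᵢ = 1.310 > 1 and Σzᵢ/Kᵢ = 1.359 > 1, so g(0) = 0.310 > 0 and g(1) = -0.359 < 0.
Iterate (Newton) starting at ψ = 0.42:
  ψ = 0.420: g = -0.0075, g' = -0.578 → ψ = 0.407
Converged at ψ = 0.407.
Compositions from xᵢ = zᵢ/(1+ψ(Kᵢ−1)), yᵢ = Kᵢxᵢ:
  THF: x = 0.160, y = 0.445
  MEK: x = 0.113, y = 0.199
  n-octane: x = 0.727, y = 0.356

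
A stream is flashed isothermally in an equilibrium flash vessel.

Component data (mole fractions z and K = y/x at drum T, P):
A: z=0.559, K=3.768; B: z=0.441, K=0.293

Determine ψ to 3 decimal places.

ψ = 0.631

Newton iteration, ψ⁰ = 0.5:
  ψ = 0.500: g = 0.1668, g' = -1.281 → ψ = 0.630
  ψ = 0.630: g = 0.0015, g' = -1.286 → ψ = 0.631
Converged at ψ = 0.631.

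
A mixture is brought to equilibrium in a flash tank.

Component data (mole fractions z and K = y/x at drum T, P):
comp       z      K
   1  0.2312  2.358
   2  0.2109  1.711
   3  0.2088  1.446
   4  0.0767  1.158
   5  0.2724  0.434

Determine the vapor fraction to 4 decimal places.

Let ψ = V/F and solve Σ zᵢ(Kᵢ−1)/(1+ψ(Kᵢ−1)) = 0.
Feasibility: ΣzᵢKᵢ = 1.4150, Σzᵢ/Kᵢ = 1.0596 — both > 1, two phases present.
Newton iteration, ψ⁰ = 0.5:
  ψ = 0.5000: g = 0.16996, g' = -0.4084 → ψ = 0.9161
  ψ = 0.9161: g = -0.01282, g' = -0.5226 → ψ = 0.8916
  ψ = 0.8916: g = -0.00021, g' = -0.5055 → ψ = 0.8912
Converged at ψ = 0.8912.

ψ = 0.8912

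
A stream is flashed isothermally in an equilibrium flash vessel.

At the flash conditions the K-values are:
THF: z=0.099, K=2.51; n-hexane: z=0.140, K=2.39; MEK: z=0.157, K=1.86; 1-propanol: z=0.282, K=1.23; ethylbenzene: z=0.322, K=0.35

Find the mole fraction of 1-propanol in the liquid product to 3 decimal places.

x_1-propanol = 0.249

Rachford–Rice: g(β) = Σ zᵢ(Kᵢ−1)/(1+β(Kᵢ−1)) = 0.
g(0) = ΣzᵢKᵢ − 1 = 0.335 and g(1) = 1 − Σzᵢ/Kᵢ = -0.332, so a root lies in (0, 1).
Newton–Raphson from β = 0.62:
  β = 0.620: g = -0.0240, g' = -0.581 → β = 0.579
  β = 0.579: g = -0.0004, g' = -0.560 → β = 0.578
Converged at β = 0.578.
Compositions from xᵢ = zᵢ/(1+β(Kᵢ−1)), yᵢ = Kᵢxᵢ:
  THF: x = 0.053, y = 0.133
  n-hexane: x = 0.078, y = 0.186
  MEK: x = 0.105, y = 0.195
  1-propanol: x = 0.249, y = 0.306
  ethylbenzene: x = 0.516, y = 0.180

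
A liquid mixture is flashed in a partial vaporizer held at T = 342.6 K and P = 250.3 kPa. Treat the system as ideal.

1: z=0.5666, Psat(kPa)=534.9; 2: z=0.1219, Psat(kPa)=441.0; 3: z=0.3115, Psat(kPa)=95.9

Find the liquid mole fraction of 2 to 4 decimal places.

Raoult's law: Kᵢ = Pᵢˢᵃᵗ/P = Pᵢˢᵃᵗ/250.3.
  K_1 = 534.9/250.3 = 2.137036, K_2 = 441.0/250.3 = 1.761886, K_3 = 95.9/250.3 = 0.383140
Iterate (Newton) starting at ψ = 0.5:
  ψ = 0.5000: g = 0.20014, g' = -0.5827 → ψ = 0.8435
  ψ = 0.8435: g = -0.01518, g' = -0.7322 → ψ = 0.8227
  ψ = 0.8227: g = -0.00022, g' = -0.7110 → ψ = 0.8224
Converged at ψ = 0.8224.
Compositions from xᵢ = zᵢ/(1+ψ(Kᵢ−1)), yᵢ = Kᵢxᵢ:
  1: x = 0.2928, y = 0.6257
  2: x = 0.0749, y = 0.1320
  3: x = 0.6323, y = 0.2422

x_2 = 0.0749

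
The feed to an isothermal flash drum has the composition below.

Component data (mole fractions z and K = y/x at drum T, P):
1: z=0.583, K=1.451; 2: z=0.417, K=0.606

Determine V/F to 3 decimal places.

V/F = 0.555

Rachford–Rice: g(V/F) = Σ zᵢ(Kᵢ−1)/(1+V/F(Kᵢ−1)) = 0.
Check two-phase: ΣzᵢKᵢ = 1.099 > 1 and Σzᵢ/Kᵢ = 1.090 > 1, so g(0) = 0.099 > 0 and g(1) = -0.090 < 0.
Newton iteration, V/F⁰ = 0.5:
  V/F = 0.500: g = 0.0099, g' = -0.179 → V/F = 0.555
Converged at V/F = 0.555.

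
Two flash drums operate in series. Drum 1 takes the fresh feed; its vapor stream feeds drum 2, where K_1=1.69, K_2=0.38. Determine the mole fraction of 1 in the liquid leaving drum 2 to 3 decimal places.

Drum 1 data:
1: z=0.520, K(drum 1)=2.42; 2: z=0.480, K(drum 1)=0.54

x_1 (drum 2) = 0.473

Drum 1:
Material balance + equilibrium reduce to Σ zᵢ(Kᵢ−1)/(1+ψ₁(Kᵢ−1)) = 0.
Feasibility: ΣzᵢKᵢ = 1.518, Σzᵢ/Kᵢ = 1.104 — both > 1, two phases present.
Binary case is linear: z₁(K₁−1)(1+ψ₁(K₂−1)) + z₂(K₂−1)(1+ψ₁(K₁−1)) = 0
⇒ ψ₁ = [z₁(K₁−1)+z₂(K₂−1)] / [−(K₁−1)(K₂−1)] = 0.5176/0.6532 = 0.792
Drum-1 compositions:
  1: x = 0.245, y = 0.592
  2: x = 0.755, y = 0.408
Drum-2 feed = drum-1 vapor: z₂ = (0.5921, 0.4079).
Drum 2:
Material balance + equilibrium reduce to Σ zᵢ(Kᵢ−1)/(1+ψ₂(Kᵢ−1)) = 0.
g(0) = ΣzᵢKᵢ − 1 = 0.156 and g(1) = 1 − Σzᵢ/Kᵢ = -0.424, so a root lies in (0, 1).
Newton–Raphson from ψ₂ = 0.64:
  ψ₂ = 0.640: g = -0.1358, g' = -0.567 → ψ₂ = 0.400
  ψ₂ = 0.400: g = -0.0162, g' = -0.450 → ψ₂ = 0.364
Converged at ψ₂ = 0.364.
  1: x = 0.473, y = 0.800
  2: x = 0.527, y = 0.200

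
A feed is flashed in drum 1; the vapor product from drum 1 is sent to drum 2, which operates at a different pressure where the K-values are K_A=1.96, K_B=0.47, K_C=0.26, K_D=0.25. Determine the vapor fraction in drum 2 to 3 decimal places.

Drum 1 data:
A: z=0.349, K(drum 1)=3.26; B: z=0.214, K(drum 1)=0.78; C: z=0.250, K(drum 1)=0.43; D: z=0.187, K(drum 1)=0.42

Drum 1:
Material balance + equilibrium reduce to Σ zᵢ(Kᵢ−1)/(1+ψ₁(Kᵢ−1)) = 0.
Feasibility: ΣzᵢKᵢ = 1.491, Σzᵢ/Kᵢ = 1.408 — both > 1, two phases present.
Newton iteration, ψ₁⁰ = 0.5:
  ψ₁ = 0.500: g = -0.0347, g' = -0.690 → ψ₁ = 0.450
  ψ₁ = 0.450: g = 0.0005, g' = -0.713 → ψ₁ = 0.451
Converged at ψ₁ = 0.451.
Drum-1 compositions:
  A: x = 0.173, y = 0.564
  B: x = 0.238, y = 0.185
  C: x = 0.336, y = 0.145
  D: x = 0.253, y = 0.106
Drum-2 feed = drum-1 vapor: z₂ = (0.5638, 0.1853, 0.1446, 0.1063).
Drum 2:
Rachford–Rice: g(ψ₂) = Σ zᵢ(Kᵢ−1)/(1+ψ₂(Kᵢ−1)) = 0.
g(0) = ΣzᵢKᵢ − 1 = 0.256 and g(1) = 1 − Σzᵢ/Kᵢ = -0.663, so a root lies in (0, 1).
Newton iteration, ψ₂⁰ = 0.67:
  ψ₂ = 0.670: g = -0.1955, g' = -0.871 → ψ₂ = 0.445
  ψ₂ = 0.445: g = -0.0289, g' = -0.655 → ψ₂ = 0.401
Converged at ψ₂ = 0.401.
  A: x = 0.407, y = 0.798
  B: x = 0.235, y = 0.111
  C: x = 0.206, y = 0.053
  D: x = 0.152, y = 0.038

V/F (drum 2) = 0.401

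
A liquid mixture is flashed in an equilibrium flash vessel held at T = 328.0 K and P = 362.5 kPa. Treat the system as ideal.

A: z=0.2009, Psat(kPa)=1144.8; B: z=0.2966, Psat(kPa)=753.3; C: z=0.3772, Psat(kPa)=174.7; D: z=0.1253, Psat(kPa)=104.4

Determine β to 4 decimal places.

Raoult's law: Kᵢ = Pᵢˢᵃᵗ/P = Pᵢˢᵃᵗ/362.5.
  K_A = 1144.8/362.5 = 3.158069, K_B = 753.3/362.5 = 2.078069, K_C = 174.7/362.5 = 0.481931, K_D = 104.4/362.5 = 0.288000
Let β = V/F and solve Σ zᵢ(Kᵢ−1)/(1+β(Kᵢ−1)) = 0.
Feasibility: ΣzᵢKᵢ = 1.4687, Σzᵢ/Kᵢ = 1.4241 — both > 1, two phases present.
Iterate (Newton) starting at β = 0.61:
  β = 0.6100: g = -0.06335, g' = -0.7147 → β = 0.5214
  β = 0.5214: g = -0.00090, g' = -0.6991 → β = 0.5201
Converged at β = 0.5201.

β = 0.5201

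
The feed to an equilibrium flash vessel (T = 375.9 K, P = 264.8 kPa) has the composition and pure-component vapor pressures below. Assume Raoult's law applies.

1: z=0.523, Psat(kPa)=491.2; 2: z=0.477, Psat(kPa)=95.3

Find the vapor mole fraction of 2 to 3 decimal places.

Raoult's law: Kᵢ = Pᵢˢᵃᵗ/P = Pᵢˢᵃᵗ/264.8.
  K_1 = 491.2/264.8 = 1.85498, K_2 = 95.3/264.8 = 0.35989
Rachford–Rice: g(V/F) = Σ zᵢ(Kᵢ−1)/(1+V/F(Kᵢ−1)) = 0.
g(0) = ΣzᵢKᵢ − 1 = 0.142 and g(1) = 1 − Σzᵢ/Kᵢ = -0.607, so a root lies in (0, 1).
Binary case is linear: z₁(K₁−1)(1+V/F(K₂−1)) + z₂(K₂−1)(1+V/F(K₁−1)) = 0
⇒ V/F = [z₁(K₁−1)+z₂(K₂−1)] / [−(K₁−1)(K₂−1)] = 0.1418/0.5473 = 0.259
Compositions from xᵢ = zᵢ/(1+V/F(Kᵢ−1)), yᵢ = Kᵢxᵢ:
  1: x = 0.428, y = 0.794
  2: x = 0.572, y = 0.206

y_2 = 0.206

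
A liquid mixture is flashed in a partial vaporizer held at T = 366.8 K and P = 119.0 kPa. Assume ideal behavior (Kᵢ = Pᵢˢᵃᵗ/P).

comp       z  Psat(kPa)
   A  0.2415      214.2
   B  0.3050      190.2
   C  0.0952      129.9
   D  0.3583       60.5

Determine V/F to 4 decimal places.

V/F = 0.6751

Raoult's law: Kᵢ = Pᵢˢᵃᵗ/P = Pᵢˢᵃᵗ/119.0.
  K_A = 214.2/119.0 = 1.800000, K_B = 190.2/119.0 = 1.598319, K_C = 129.9/119.0 = 1.091597, K_D = 60.5/119.0 = 0.508403
Material balance + equilibrium reduce to Σ zᵢ(Kᵢ−1)/(1+V/F(Kᵢ−1)) = 0.
Check two-phase: ΣzᵢKᵢ = 1.2083 > 1 and Σzᵢ/Kᵢ = 1.1170 > 1, so g(0) = 0.2083 > 0 and g(1) = -0.1170 < 0.
Newton–Raphson from V/F = 0.5:
  V/F = 0.5000: g = 0.05326, g' = -0.2965 → V/F = 0.6796
  V/F = 0.6796: g = -0.00142, g' = -0.3160 → V/F = 0.6751
Converged at V/F = 0.6751.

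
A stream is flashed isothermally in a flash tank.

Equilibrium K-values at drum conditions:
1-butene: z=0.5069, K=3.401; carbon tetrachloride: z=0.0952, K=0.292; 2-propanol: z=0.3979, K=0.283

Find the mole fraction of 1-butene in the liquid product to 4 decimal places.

Let β = V/F and solve Σ zᵢ(Kᵢ−1)/(1+β(Kᵢ−1)) = 0.
Feasibility: ΣzᵢKᵢ = 1.8644, Σzᵢ/Kᵢ = 1.8811 — both > 1, two phases present.
Newton–Raphson from β = 0.49:
  β = 0.4900: g = 0.01617, g' = -1.2149 → β = 0.5033
Converged at β = 0.5033.
Compositions from xᵢ = zᵢ/(1+β(Kᵢ−1)), yᵢ = Kᵢxᵢ:
  1-butene: x = 0.2295, y = 0.7806
  carbon tetrachloride: x = 0.1479, y = 0.0432
  2-propanol: x = 0.6226, y = 0.1762

x_1-butene = 0.2295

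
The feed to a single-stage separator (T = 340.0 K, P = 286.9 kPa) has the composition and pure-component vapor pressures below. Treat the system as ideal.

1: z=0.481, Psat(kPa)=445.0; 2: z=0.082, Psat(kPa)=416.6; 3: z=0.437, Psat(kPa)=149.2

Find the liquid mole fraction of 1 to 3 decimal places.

Raoult's law: Kᵢ = Pᵢˢᵃᵗ/P = Pᵢˢᵃᵗ/286.9.
  K_1 = 445.0/286.9 = 1.55106, K_2 = 416.6/286.9 = 1.45207, K_3 = 149.2/286.9 = 0.52004
Material balance + equilibrium reduce to Σ zᵢ(Kᵢ−1)/(1+ψ(Kᵢ−1)) = 0.
Check two-phase: ΣzᵢKᵢ = 1.092 > 1 and Σzᵢ/Kᵢ = 1.207 > 1, so g(0) = 0.092 > 0 and g(1) = -0.207 < 0.
Newton–Raphson from ψ = 0.59:
  ψ = 0.590: g = -0.0633, g' = -0.290 → ψ = 0.371
  ψ = 0.371: g = -0.0035, g' = -0.262 → ψ = 0.358
Converged at ψ = 0.358.
Compositions from xᵢ = zᵢ/(1+ψ(Kᵢ−1)), yᵢ = Kᵢxᵢ:
  1: x = 0.402, y = 0.623
  2: x = 0.071, y = 0.102
  3: x = 0.528, y = 0.274

x_1 = 0.402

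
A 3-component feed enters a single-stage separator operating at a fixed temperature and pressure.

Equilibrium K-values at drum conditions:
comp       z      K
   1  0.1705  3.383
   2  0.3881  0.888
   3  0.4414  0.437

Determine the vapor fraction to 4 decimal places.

ψ = 0.1272

Material balance + equilibrium reduce to Σ zᵢ(Kᵢ−1)/(1+ψ(Kᵢ−1)) = 0.
Feasibility: ΣzᵢKᵢ = 1.1143, Σzᵢ/Kᵢ = 1.4975 — both > 1, two phases present.
Iterate (Newton) starting at ψ = 0.67:
  ψ = 0.6700: g = -0.28954, g' = -0.5100 → ψ = 0.1023
  ψ = 0.1023: g = 0.01902, g' = -0.7884 → ψ = 0.1264
  ψ = 0.1264: g = 0.00061, g' = -0.7390 → ψ = 0.1272
Converged at ψ = 0.1272.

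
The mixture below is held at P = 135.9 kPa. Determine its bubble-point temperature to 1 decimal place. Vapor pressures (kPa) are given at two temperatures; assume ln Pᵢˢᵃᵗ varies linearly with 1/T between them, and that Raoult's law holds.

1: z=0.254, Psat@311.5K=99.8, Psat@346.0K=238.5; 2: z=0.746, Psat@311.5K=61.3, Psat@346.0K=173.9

Bubble-point temperature: ΣzᵢPᵢˢᵃᵗ(T) = P. Interpolate ln Pᵢˢᵃᵗ = aᵢ + bᵢ/T.
  T = 311.5 K: ΣzᵢPᵢˢᵃᵗ = 71.08 kPa
  T = 346.0 K: ΣzᵢPᵢˢᵃᵗ = 190.31 kPa
  T = 328.8 K: ΣzᵢPᵢˢᵃᵗ = 119.42 kPa
  T = 337.4 K: ΣzᵢPᵢˢᵃᵗ = 151.63 kPa
  T = 333.1 K: ΣzᵢPᵢˢᵃᵗ = 134.76 kPa
  T = 335.2 K: ΣzᵢPᵢˢᵃᵗ = 142.80 kPa
Interpolating between 333.1 K and 335.2 K gives T ≈ 333.4 K.

T = 333.4 K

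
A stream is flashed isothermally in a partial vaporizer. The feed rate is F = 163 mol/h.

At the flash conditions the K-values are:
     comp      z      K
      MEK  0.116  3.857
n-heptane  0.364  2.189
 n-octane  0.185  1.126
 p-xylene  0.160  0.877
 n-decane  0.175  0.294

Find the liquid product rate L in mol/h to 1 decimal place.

Rachford–Rice: g(ψ) = Σ zᵢ(Kᵢ−1)/(1+ψ(Kᵢ−1)) = 0.
Feasibility: ΣzᵢKᵢ = 1.644, Σzᵢ/Kᵢ = 1.138 — both > 1, two phases present.
Newton iteration, ψ⁰ = 0.5:
  ψ = 0.500: g = 0.2179, g' = -0.577 → ψ = 0.878
  ψ = 0.878: g = -0.0198, g' = -0.809 → ψ = 0.853
Converged at ψ = 0.853.
Then V = ψ·F = 0.8527·163 = 139.0 mol/h and L = F − V = 24.0 mol/h.

L = 24.0 mol/h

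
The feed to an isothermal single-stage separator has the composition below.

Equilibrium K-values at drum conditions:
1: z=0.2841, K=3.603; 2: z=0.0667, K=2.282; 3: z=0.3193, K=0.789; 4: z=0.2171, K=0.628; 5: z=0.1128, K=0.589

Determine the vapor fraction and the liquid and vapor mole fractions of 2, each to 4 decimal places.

Newton–Raphson from ψ = 0.45:
  ψ = 0.4500: g = 0.16648, g' = -0.5417 → ψ = 0.7573
  ψ = 0.7573: g = 0.03234, g' = -0.3648 → ψ = 0.8460
  ψ = 0.8460: g = 0.00104, g' = -0.3428 → ψ = 0.8490
Converged at ψ = 0.8490.
Compositions from xᵢ = zᵢ/(1+ψ(Kᵢ−1)), yᵢ = Kᵢxᵢ:
  1: x = 0.0885, y = 0.3189
  2: x = 0.0319, y = 0.0729
  3: x = 0.3890, y = 0.3069
  4: x = 0.3173, y = 0.1993
  5: x = 0.1733, y = 0.1020

ψ = 0.8490, x_2 = 0.0319, y_2 = 0.0729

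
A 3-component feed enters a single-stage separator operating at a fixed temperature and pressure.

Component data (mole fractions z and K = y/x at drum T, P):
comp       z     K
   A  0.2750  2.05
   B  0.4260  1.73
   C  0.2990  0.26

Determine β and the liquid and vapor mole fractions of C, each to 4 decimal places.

Material balance + equilibrium reduce to Σ zᵢ(Kᵢ−1)/(1+β(Kᵢ−1)) = 0.
g(0) = ΣzᵢKᵢ − 1 = 0.3785 and g(1) = 1 − Σzᵢ/Kᵢ = -0.5304, so a root lies in (0, 1).
Newton iteration, β⁰ = 0.35:
  β = 0.3500: g = 0.16025, g' = -0.6043 → β = 0.6152
  β = 0.6152: g = -0.01611, g' = -0.7717 → β = 0.5943
  β = 0.5943: g = -0.00026, g' = -0.7471 → β = 0.5939
Converged at β = 0.5939.
Compositions from xᵢ = zᵢ/(1+β(Kᵢ−1)), yᵢ = Kᵢxᵢ:
  A: x = 0.1694, y = 0.3472
  B: x = 0.2972, y = 0.5141
  C: x = 0.5335, y = 0.1387

β = 0.5939, x_C = 0.5335, y_C = 0.1387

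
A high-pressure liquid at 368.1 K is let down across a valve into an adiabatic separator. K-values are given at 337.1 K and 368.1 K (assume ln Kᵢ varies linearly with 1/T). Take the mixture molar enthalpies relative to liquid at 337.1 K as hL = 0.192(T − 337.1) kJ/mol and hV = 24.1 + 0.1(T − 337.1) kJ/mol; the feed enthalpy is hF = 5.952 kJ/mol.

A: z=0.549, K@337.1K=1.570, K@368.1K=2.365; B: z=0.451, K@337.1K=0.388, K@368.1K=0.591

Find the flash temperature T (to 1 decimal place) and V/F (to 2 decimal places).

T = 340.3 K, V/F = 0.22

Adiabatic flash: solve Rachford–Rice at each trial T, then check hF = ψ·hV(T) + (1−ψ)·hL(T).
  T = 337.1 K: K = (1.570, 0.388), RR gives ψ = 0.106, H_out = 2.551 kJ/mol
  T = 368.1 K: K = (2.365, 0.591), RR gives ψ = 1.000, H_out = 27.200 kJ/mol
  T = 352.6 K: K = (1.944, 0.483), RR gives ψ = 0.585, H_out = 16.239 kJ/mol
  T = 344.9 K: K = (1.753, 0.434), RR gives ψ = 0.371, H_out = 10.182 kJ/mol
  T = 341.0 K: K = (1.660, 0.411), RR gives ψ = 0.248, H_out = 6.644 kJ/mol
  T = 339.1 K: K = (1.616, 0.400), RR gives ψ = 0.182, H_out = 4.734 kJ/mol
Linear interpolation between T = 339.1 (H_out = 4.734) and T = 341.0 (H_out = 6.644) on hF = 5.952 gives T ≈ 340.3 K, at which ψ = 0.22.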